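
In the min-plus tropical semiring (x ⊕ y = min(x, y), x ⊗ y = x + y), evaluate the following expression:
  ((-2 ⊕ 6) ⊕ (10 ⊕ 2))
((-2 ⊕ 6) ⊕ (10 ⊕ 2)) = -2

Expand innermost to outermost. Recall ⊕ takes the minimum of its arguments and ⊗ takes their sum. Working out the expression ((-2 ⊕ 6) ⊕ (10 ⊕ 2)) gives -2.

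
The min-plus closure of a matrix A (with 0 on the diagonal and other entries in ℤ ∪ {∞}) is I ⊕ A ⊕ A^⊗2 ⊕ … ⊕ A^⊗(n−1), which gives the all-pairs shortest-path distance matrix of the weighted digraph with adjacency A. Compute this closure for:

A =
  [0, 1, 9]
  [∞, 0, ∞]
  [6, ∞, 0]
Closure =
  [0, 1, 9]
  [∞, 0, ∞]
  [6, 7, 0]

This is the Floyd-Warshall all-pairs shortest-path computation. For each intermediate vertex k = 0, 1, …, 2, update dist[i][j] ← min(dist[i][j], dist[i][k] + dist[k][j]). The final matrix gives, for each (i, j), the minimum total weight of any directed path from i to j (possibly empty when i = j).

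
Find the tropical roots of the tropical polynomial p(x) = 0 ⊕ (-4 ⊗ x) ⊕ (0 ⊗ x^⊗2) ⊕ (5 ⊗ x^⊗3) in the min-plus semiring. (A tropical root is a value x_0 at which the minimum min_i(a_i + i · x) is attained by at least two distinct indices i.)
Roots: {-5, -4, 4}

Each tropical root is a break point of the lower envelope of the lines y = a_i + i · x (there are 4 lines, with slopes 0, 1, ..., 3). Only the lines that attain the minimum somewhere contribute to roots; other lines are dominated. Here the surviving (envelope) indices are i = 3, i = 2, i = 1, i = 0.
Intersections between consecutive envelope lines give the roots: for adjacent envelope indices i < j the intersection is x = (a_i − a_j) / (j − i). Reading off the sorted break points: {-5, -4, 4}.
Verification: at each break x_0, at least two indices attain the minimum of min_i(a_i + i · x_0).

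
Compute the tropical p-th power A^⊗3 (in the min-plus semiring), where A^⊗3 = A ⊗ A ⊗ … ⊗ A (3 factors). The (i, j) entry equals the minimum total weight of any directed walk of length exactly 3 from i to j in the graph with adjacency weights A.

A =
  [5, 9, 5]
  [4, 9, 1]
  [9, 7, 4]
A^⊗3 =
  [15, 16, 13]
  [12, 12, 9]
  [15, 15, 12]

Each entry (A^⊗3)_ij equals the minimum over all length-3 walks i = v_0 → v_1 → … → v_3 = j of Σ_t A[v_t][v_{t+1}]. For example, for (i, j) = (0, 2) we minimise over 9 possible intermediate vertex sequences; the minimum is 13, attained along the walk 0 → 2 → 1 → 2.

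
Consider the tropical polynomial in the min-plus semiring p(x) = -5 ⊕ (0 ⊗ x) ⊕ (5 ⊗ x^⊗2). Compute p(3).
p(3) = -5

A tropical monomial a ⊗ x^⊗i evaluates to a + i · x. Evaluating each term at x = 3:
  Term 0 contributes -5 + 0 · 3 = -5
  Term 1 contributes 0 + 1 · 3 = 3
  Term 2 contributes 5 + 2 · 3 = 11
p(3) = ⊕ of these = min[-5, 3, 11] = -5.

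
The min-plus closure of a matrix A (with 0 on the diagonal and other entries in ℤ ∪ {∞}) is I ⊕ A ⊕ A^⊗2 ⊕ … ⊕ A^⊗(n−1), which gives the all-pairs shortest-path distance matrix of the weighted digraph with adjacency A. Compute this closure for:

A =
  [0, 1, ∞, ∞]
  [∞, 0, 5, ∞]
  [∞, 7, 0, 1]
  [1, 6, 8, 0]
Closure =
  [0, 1, 6, 7]
  [7, 0, 5, 6]
  [2, 3, 0, 1]
  [1, 2, 7, 0]

This is the Floyd-Warshall all-pairs shortest-path computation. For each intermediate vertex k = 0, 1, …, 3, update dist[i][j] ← min(dist[i][j], dist[i][k] + dist[k][j]). The final matrix gives, for each (i, j), the minimum total weight of any directed path from i to j (possibly empty when i = j).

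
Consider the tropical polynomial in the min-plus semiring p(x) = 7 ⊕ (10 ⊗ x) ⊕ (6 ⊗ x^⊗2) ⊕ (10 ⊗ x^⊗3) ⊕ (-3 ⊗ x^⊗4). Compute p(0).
p(0) = -3

A tropical monomial a ⊗ x^⊗i evaluates to a + i · x. Evaluating each term at x = 0:
  Term 0 contributes 7 + 0 · 0 = 7
  Term 1 contributes 10 + 1 · 0 = 10
  Term 2 contributes 6 + 2 · 0 = 6
  Term 3 contributes 10 + 3 · 0 = 10
  Term 4 contributes -3 + 4 · 0 = -3
p(0) = ⊕ of these = min[7, 10, 6, 10, -3] = -3.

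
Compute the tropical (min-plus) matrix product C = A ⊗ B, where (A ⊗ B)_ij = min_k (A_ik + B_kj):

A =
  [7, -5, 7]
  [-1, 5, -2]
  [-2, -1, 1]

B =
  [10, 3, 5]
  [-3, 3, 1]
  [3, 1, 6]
A ⊗ B =
  [-8, -2, -4]
  [1, -1, 4]
  [-4, 1, 0]

Apply the min-plus product entry-by-entry:
  C[0][0] = min over k of (A[0][0] + B[0][0] = 7 + 10 = 17, A[0][1] + B[1][0] = -5 + -3 = -8, A[0][2] + B[2][0] = 7 + 3 = 10) = -8 (attained at k = 1)
  C[0][1] = min over k of (A[0][0] + B[0][1] = 7 + 3 = 10, A[0][1] + B[1][1] = -5 + 3 = -2, A[0][2] + B[2][1] = 7 + 1 = 8) = -2 (attained at k = 1)
  C[0][2] = min over k of (A[0][0] + B[0][2] = 7 + 5 = 12, A[0][1] + B[1][2] = -5 + 1 = -4, A[0][2] + B[2][2] = 7 + 6 = 13) = -4 (attained at k = 1)
  C[1][0] = min over k of (A[1][0] + B[0][0] = -1 + 10 = 9, A[1][1] + B[1][0] = 5 + -3 = 2, A[1][2] + B[2][0] = -2 + 3 = 1) = 1 (attained at k = 2)
  C[1][1] = min over k of (A[1][0] + B[0][1] = -1 + 3 = 2, A[1][1] + B[1][1] = 5 + 3 = 8, A[1][2] + B[2][1] = -2 + 1 = -1) = -1 (attained at k = 2)
  C[1][2] = min over k of (A[1][0] + B[0][2] = -1 + 5 = 4, A[1][1] + B[1][2] = 5 + 1 = 6, A[1][2] + B[2][2] = -2 + 6 = 4) = 4 (attained at k = 0)
  C[2][0] = min over k of (A[2][0] + B[0][0] = -2 + 10 = 8, A[2][1] + B[1][0] = -1 + -3 = -4, A[2][2] + B[2][0] = 1 + 3 = 4) = -4 (attained at k = 1)
  C[2][1] = min over k of (A[2][0] + B[0][1] = -2 + 3 = 1, A[2][1] + B[1][1] = -1 + 3 = 2, A[2][2] + B[2][1] = 1 + 1 = 2) = 1 (attained at k = 0)
  C[2][2] = min over k of (A[2][0] + B[0][2] = -2 + 5 = 3, A[2][1] + B[1][2] = -1 + 1 = 0, A[2][2] + B[2][2] = 1 + 6 = 7) = 0 (attained at k = 1)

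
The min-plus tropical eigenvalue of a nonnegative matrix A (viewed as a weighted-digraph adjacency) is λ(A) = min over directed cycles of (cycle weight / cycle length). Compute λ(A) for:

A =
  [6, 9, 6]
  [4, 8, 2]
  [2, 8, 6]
λ(A) = 4

Enumerate directed cycles and compute their means (weight / length). Sample:
  cycle 0 → 0: weight = 6, length = 1, mean = 6/1 ≈ 6.000
  cycle 1 → 1: weight = 8, length = 1, mean = 8/1 ≈ 8.000
  cycle 2 → 2: weight = 6, length = 1, mean = 6/1 ≈ 6.000
  cycle 0 → 1 → 0: weight = 13, length = 2, mean = 13/2 ≈ 6.500
  cycle 0 → 2 → 0: weight = 8, length = 2, mean = 8/2 ≈ 4.000
  cycle 1 → 0 → 1: weight = 13, length = 2, mean = 13/2 ≈ 6.500
Minimum mean = 4.000, attained e.g. along the cycle 0 → 2 → 0 with weight 8 and length 2. So λ(A) = 8/2 = 4.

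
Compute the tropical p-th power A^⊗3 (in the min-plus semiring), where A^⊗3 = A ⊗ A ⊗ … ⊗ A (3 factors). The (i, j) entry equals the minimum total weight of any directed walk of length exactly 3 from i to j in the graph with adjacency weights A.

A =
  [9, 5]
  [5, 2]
A^⊗3 =
  [12, 9]
  [9, 6]

Each entry (A^⊗3)_ij equals the minimum over all length-3 walks i = v_0 → v_1 → … → v_3 = j of Σ_t A[v_t][v_{t+1}]. For example, for (i, j) = (0, 1) we minimise over 4 possible intermediate vertex sequences; the minimum is 9, attained along the walk 0 → 1 → 1 → 1.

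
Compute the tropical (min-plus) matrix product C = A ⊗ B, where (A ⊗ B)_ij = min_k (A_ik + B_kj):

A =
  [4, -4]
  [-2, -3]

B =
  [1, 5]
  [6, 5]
A ⊗ B =
  [2, 1]
  [-1, 2]

Apply the min-plus product entry-by-entry:
  C[0][0] = min over k of (A[0][0] + B[0][0] = 4 + 1 = 5, A[0][1] + B[1][0] = -4 + 6 = 2) = 2 (attained at k = 1)
  C[0][1] = min over k of (A[0][0] + B[0][1] = 4 + 5 = 9, A[0][1] + B[1][1] = -4 + 5 = 1) = 1 (attained at k = 1)
  C[1][0] = min over k of (A[1][0] + B[0][0] = -2 + 1 = -1, A[1][1] + B[1][0] = -3 + 6 = 3) = -1 (attained at k = 0)
  C[1][1] = min over k of (A[1][0] + B[0][1] = -2 + 5 = 3, A[1][1] + B[1][1] = -3 + 5 = 2) = 2 (attained at k = 1)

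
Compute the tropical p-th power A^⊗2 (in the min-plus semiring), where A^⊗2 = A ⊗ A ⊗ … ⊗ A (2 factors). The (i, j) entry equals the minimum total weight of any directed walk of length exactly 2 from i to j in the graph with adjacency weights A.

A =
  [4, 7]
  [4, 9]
A^⊗2 =
  [8, 11]
  [8, 11]

Each entry (A^⊗2)_ij equals the minimum over all length-2 walks i = v_0 → v_1 → … → v_2 = j of Σ_t A[v_t][v_{t+1}]. For example, for (i, j) = (0, 1) we minimise over 2 possible intermediate vertex sequences; the minimum is 11, attained along the walk 0 → 0 → 1.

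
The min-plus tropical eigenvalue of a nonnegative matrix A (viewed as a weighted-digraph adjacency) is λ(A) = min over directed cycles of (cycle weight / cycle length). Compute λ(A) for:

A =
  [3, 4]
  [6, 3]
λ(A) = 3

Enumerate directed cycles and compute their means (weight / length). Sample:
  cycle 0 → 0: weight = 3, length = 1, mean = 3/1 ≈ 3.000
  cycle 1 → 1: weight = 3, length = 1, mean = 3/1 ≈ 3.000
  cycle 0 → 1 → 0: weight = 10, length = 2, mean = 10/2 ≈ 5.000
  cycle 1 → 0 → 1: weight = 10, length = 2, mean = 10/2 ≈ 5.000
Minimum mean = 3.000, attained e.g. along the cycle 0 → 0 with weight 3 and length 1. So λ(A) = 3/1 = 3.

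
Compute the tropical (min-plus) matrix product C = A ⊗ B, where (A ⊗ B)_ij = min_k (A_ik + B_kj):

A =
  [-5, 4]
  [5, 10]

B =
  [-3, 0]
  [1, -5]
A ⊗ B =
  [-8, -5]
  [2, 5]

Apply the min-plus product entry-by-entry:
  C[0][0] = min over k of (A[0][0] + B[0][0] = -5 + -3 = -8, A[0][1] + B[1][0] = 4 + 1 = 5) = -8 (attained at k = 0)
  C[0][1] = min over k of (A[0][0] + B[0][1] = -5 + 0 = -5, A[0][1] + B[1][1] = 4 + -5 = -1) = -5 (attained at k = 0)
  C[1][0] = min over k of (A[1][0] + B[0][0] = 5 + -3 = 2, A[1][1] + B[1][0] = 10 + 1 = 11) = 2 (attained at k = 0)
  C[1][1] = min over k of (A[1][0] + B[0][1] = 5 + 0 = 5, A[1][1] + B[1][1] = 10 + -5 = 5) = 5 (attained at k = 0)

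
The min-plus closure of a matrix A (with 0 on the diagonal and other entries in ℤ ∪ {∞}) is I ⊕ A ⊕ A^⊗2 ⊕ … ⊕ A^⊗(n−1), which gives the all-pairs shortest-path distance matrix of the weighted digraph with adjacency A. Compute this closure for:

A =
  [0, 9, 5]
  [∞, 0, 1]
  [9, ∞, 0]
Closure =
  [0, 9, 5]
  [10, 0, 1]
  [9, 18, 0]

This is the Floyd-Warshall all-pairs shortest-path computation. For each intermediate vertex k = 0, 1, …, 2, update dist[i][j] ← min(dist[i][j], dist[i][k] + dist[k][j]). The final matrix gives, for each (i, j), the minimum total weight of any directed path from i to j (possibly empty when i = j).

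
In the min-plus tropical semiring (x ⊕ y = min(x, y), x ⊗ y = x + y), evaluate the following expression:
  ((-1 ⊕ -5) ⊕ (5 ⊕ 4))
((-1 ⊕ -5) ⊕ (5 ⊕ 4)) = -5

Expand innermost to outermost. Recall ⊕ takes the minimum of its arguments and ⊗ takes their sum. Working out the expression ((-1 ⊕ -5) ⊕ (5 ⊕ 4)) gives -5.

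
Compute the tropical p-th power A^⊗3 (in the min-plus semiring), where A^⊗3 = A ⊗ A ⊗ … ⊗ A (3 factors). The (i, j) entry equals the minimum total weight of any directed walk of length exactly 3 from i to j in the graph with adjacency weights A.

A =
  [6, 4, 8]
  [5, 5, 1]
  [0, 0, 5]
A^⊗3 =
  [5, 5, 9]
  [6, 5, 2]
  [1, 1, 5]

Each entry (A^⊗3)_ij equals the minimum over all length-3 walks i = v_0 → v_1 → … → v_3 = j of Σ_t A[v_t][v_{t+1}]. For example, for (i, j) = (0, 2) we minimise over 9 possible intermediate vertex sequences; the minimum is 9, attained along the walk 0 → 2 → 1 → 2.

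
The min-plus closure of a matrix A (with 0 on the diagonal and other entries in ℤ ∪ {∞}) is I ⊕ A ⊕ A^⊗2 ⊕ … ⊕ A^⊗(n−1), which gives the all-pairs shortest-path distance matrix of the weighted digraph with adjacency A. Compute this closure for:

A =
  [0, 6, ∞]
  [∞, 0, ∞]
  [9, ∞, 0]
Closure =
  [0, 6, ∞]
  [∞, 0, ∞]
  [9, 15, 0]

This is the Floyd-Warshall all-pairs shortest-path computation. For each intermediate vertex k = 0, 1, …, 2, update dist[i][j] ← min(dist[i][j], dist[i][k] + dist[k][j]). The final matrix gives, for each (i, j), the minimum total weight of any directed path from i to j (possibly empty when i = j).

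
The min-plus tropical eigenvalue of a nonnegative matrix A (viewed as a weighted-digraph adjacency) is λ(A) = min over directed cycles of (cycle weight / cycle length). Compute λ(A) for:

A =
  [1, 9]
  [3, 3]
λ(A) = 1

Enumerate directed cycles and compute their means (weight / length). Sample:
  cycle 0 → 0: weight = 1, length = 1, mean = 1/1 ≈ 1.000
  cycle 1 → 1: weight = 3, length = 1, mean = 3/1 ≈ 3.000
  cycle 0 → 1 → 0: weight = 12, length = 2, mean = 12/2 ≈ 6.000
  cycle 1 → 0 → 1: weight = 12, length = 2, mean = 12/2 ≈ 6.000
Minimum mean = 1.000, attained e.g. along the cycle 0 → 0 with weight 1 and length 1. So λ(A) = 1/1 = 1.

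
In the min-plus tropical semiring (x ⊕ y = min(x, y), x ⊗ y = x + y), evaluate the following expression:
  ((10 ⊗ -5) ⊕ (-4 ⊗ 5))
((10 ⊗ -5) ⊕ (-4 ⊗ 5)) = 1

Expand innermost to outermost. Recall ⊕ takes the minimum of its arguments and ⊗ takes their sum. Working out the expression ((10 ⊗ -5) ⊕ (-4 ⊗ 5)) gives 1.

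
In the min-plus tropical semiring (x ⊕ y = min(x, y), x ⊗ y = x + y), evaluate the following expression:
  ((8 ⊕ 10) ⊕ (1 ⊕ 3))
((8 ⊕ 10) ⊕ (1 ⊕ 3)) = 1

Expand innermost to outermost. Recall ⊕ takes the minimum of its arguments and ⊗ takes their sum. Working out the expression ((8 ⊕ 10) ⊕ (1 ⊕ 3)) gives 1.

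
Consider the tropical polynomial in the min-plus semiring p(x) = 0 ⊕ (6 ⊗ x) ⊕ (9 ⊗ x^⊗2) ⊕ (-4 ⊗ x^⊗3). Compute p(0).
p(0) = -4

A tropical monomial a ⊗ x^⊗i evaluates to a + i · x. Evaluating each term at x = 0:
  Term 0 contributes 0 + 0 · 0 = 0
  Term 1 contributes 6 + 1 · 0 = 6
  Term 2 contributes 9 + 2 · 0 = 9
  Term 3 contributes -4 + 3 · 0 = -4
p(0) = ⊕ of these = min[0, 6, 9, -4] = -4.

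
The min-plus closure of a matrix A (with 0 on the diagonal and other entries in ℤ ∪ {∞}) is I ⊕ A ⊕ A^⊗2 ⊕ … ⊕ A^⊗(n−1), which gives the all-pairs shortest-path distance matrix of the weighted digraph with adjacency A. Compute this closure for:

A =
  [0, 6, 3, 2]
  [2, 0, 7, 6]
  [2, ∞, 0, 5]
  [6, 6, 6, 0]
Closure =
  [0, 6, 3, 2]
  [2, 0, 5, 4]
  [2, 8, 0, 4]
  [6, 6, 6, 0]

This is the Floyd-Warshall all-pairs shortest-path computation. For each intermediate vertex k = 0, 1, …, 3, update dist[i][j] ← min(dist[i][j], dist[i][k] + dist[k][j]). The final matrix gives, for each (i, j), the minimum total weight of any directed path from i to j (possibly empty when i = j).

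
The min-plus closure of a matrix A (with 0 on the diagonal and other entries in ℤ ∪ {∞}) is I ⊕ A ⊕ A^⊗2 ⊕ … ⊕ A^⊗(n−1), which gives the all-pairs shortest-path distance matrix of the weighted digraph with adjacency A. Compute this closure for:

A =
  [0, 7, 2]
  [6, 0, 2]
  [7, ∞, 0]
Closure =
  [0, 7, 2]
  [6, 0, 2]
  [7, 14, 0]

This is the Floyd-Warshall all-pairs shortest-path computation. For each intermediate vertex k = 0, 1, …, 2, update dist[i][j] ← min(dist[i][j], dist[i][k] + dist[k][j]). The final matrix gives, for each (i, j), the minimum total weight of any directed path from i to j (possibly empty when i = j).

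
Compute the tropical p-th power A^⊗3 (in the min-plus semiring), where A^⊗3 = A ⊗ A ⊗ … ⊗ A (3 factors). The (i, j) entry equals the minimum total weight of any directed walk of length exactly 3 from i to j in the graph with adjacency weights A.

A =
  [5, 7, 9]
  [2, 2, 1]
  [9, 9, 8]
A^⊗3 =
  [11, 11, 10]
  [6, 6, 5]
  [13, 13, 12]

Each entry (A^⊗3)_ij equals the minimum over all length-3 walks i = v_0 → v_1 → … → v_3 = j of Σ_t A[v_t][v_{t+1}]. For example, for (i, j) = (0, 2) we minimise over 9 possible intermediate vertex sequences; the minimum is 10, attained along the walk 0 → 1 → 1 → 2.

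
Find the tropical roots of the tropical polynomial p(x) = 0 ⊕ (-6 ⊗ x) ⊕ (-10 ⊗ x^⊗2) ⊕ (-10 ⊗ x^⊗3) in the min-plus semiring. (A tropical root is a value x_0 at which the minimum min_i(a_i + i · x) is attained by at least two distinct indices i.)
Roots: {0, 4, 6}

Each tropical root is a break point of the lower envelope of the lines y = a_i + i · x (there are 4 lines, with slopes 0, 1, ..., 3). Only the lines that attain the minimum somewhere contribute to roots; other lines are dominated. Here the surviving (envelope) indices are i = 3, i = 2, i = 1, i = 0.
Intersections between consecutive envelope lines give the roots: for adjacent envelope indices i < j the intersection is x = (a_i − a_j) / (j − i). Reading off the sorted break points: {0, 4, 6}.
Verification: at each break x_0, at least two indices attain the minimum of min_i(a_i + i · x_0).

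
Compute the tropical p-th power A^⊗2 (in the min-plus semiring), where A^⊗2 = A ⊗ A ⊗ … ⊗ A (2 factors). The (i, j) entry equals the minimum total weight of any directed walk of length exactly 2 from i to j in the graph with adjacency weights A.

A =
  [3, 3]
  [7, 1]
A^⊗2 =
  [6, 4]
  [8, 2]

Each entry (A^⊗2)_ij equals the minimum over all length-2 walks i = v_0 → v_1 → … → v_2 = j of Σ_t A[v_t][v_{t+1}]. For example, for (i, j) = (0, 1) we minimise over 2 possible intermediate vertex sequences; the minimum is 4, attained along the walk 0 → 1 → 1.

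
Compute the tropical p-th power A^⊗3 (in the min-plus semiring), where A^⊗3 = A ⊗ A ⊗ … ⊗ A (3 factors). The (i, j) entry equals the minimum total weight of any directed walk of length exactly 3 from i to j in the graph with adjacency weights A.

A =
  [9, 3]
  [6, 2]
A^⊗3 =
  [11, 7]
  [10, 6]

Each entry (A^⊗3)_ij equals the minimum over all length-3 walks i = v_0 → v_1 → … → v_3 = j of Σ_t A[v_t][v_{t+1}]. For example, for (i, j) = (0, 1) we minimise over 4 possible intermediate vertex sequences; the minimum is 7, attained along the walk 0 → 1 → 1 → 1.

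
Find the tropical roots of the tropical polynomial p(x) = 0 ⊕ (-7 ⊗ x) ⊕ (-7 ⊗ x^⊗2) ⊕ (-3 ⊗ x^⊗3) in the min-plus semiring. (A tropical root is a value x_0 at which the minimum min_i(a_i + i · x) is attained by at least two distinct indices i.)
Roots: {-4, 0, 7}

Each tropical root is a break point of the lower envelope of the lines y = a_i + i · x (there are 4 lines, with slopes 0, 1, ..., 3). Only the lines that attain the minimum somewhere contribute to roots; other lines are dominated. Here the surviving (envelope) indices are i = 3, i = 2, i = 1, i = 0.
Intersections between consecutive envelope lines give the roots: for adjacent envelope indices i < j the intersection is x = (a_i − a_j) / (j − i). Reading off the sorted break points: {-4, 0, 7}.
Verification: at each break x_0, at least two indices attain the minimum of min_i(a_i + i · x_0).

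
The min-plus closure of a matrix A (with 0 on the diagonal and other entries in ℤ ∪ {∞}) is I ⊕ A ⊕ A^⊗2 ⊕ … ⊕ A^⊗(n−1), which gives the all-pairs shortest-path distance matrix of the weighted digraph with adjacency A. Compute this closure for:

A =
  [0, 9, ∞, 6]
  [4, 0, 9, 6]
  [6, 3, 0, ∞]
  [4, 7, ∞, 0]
Closure =
  [0, 9, 18, 6]
  [4, 0, 9, 6]
  [6, 3, 0, 9]
  [4, 7, 16, 0]

This is the Floyd-Warshall all-pairs shortest-path computation. For each intermediate vertex k = 0, 1, …, 3, update dist[i][j] ← min(dist[i][j], dist[i][k] + dist[k][j]). The final matrix gives, for each (i, j), the minimum total weight of any directed path from i to j (possibly empty when i = j).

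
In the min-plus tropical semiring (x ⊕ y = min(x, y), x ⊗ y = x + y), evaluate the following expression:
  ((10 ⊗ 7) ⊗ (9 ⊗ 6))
((10 ⊗ 7) ⊗ (9 ⊗ 6)) = 32

Expand innermost to outermost. Recall ⊕ takes the minimum of its arguments and ⊗ takes their sum. Working out the expression ((10 ⊗ 7) ⊗ (9 ⊗ 6)) gives 32.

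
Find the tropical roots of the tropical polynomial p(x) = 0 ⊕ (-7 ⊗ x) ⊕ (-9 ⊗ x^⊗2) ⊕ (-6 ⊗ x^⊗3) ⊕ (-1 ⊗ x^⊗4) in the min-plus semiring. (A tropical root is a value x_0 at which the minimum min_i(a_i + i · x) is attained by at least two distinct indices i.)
Roots: {-5, -3, 2, 7}

Each tropical root is a break point of the lower envelope of the lines y = a_i + i · x (there are 5 lines, with slopes 0, 1, ..., 4). Only the lines that attain the minimum somewhere contribute to roots; other lines are dominated. Here the surviving (envelope) indices are i = 4, i = 3, i = 2, i = 1, i = 0.
Intersections between consecutive envelope lines give the roots: for adjacent envelope indices i < j the intersection is x = (a_i − a_j) / (j − i). Reading off the sorted break points: {-5, -3, 2, 7}.
Verification: at each break x_0, at least two indices attain the minimum of min_i(a_i + i · x_0).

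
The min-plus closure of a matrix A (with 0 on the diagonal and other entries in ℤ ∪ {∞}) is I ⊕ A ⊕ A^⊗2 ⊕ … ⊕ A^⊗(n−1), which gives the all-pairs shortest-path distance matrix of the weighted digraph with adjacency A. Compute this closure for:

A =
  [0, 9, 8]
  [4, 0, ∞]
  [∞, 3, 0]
Closure =
  [0, 9, 8]
  [4, 0, 12]
  [7, 3, 0]

This is the Floyd-Warshall all-pairs shortest-path computation. For each intermediate vertex k = 0, 1, …, 2, update dist[i][j] ← min(dist[i][j], dist[i][k] + dist[k][j]). The final matrix gives, for each (i, j), the minimum total weight of any directed path from i to j (possibly empty when i = j).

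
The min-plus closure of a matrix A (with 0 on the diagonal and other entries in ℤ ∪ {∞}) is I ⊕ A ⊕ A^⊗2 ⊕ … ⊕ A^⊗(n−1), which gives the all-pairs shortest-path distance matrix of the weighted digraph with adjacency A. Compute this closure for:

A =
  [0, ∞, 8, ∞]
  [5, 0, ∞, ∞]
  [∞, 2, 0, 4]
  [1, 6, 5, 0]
Closure =
  [0, 10, 8, 12]
  [5, 0, 13, 17]
  [5, 2, 0, 4]
  [1, 6, 5, 0]

This is the Floyd-Warshall all-pairs shortest-path computation. For each intermediate vertex k = 0, 1, …, 3, update dist[i][j] ← min(dist[i][j], dist[i][k] + dist[k][j]). The final matrix gives, for each (i, j), the minimum total weight of any directed path from i to j (possibly empty when i = j).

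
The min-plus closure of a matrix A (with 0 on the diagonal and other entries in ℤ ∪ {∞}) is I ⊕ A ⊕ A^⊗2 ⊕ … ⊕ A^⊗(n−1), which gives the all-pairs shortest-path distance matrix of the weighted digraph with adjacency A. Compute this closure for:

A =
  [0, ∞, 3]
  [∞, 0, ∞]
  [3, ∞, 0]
Closure =
  [0, ∞, 3]
  [∞, 0, ∞]
  [3, ∞, 0]

This is the Floyd-Warshall all-pairs shortest-path computation. For each intermediate vertex k = 0, 1, …, 2, update dist[i][j] ← min(dist[i][j], dist[i][k] + dist[k][j]). The final matrix gives, for each (i, j), the minimum total weight of any directed path from i to j (possibly empty when i = j).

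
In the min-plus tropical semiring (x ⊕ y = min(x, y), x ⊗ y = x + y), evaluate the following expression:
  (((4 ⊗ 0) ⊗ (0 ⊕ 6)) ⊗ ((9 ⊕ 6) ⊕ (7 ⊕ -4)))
(((4 ⊗ 0) ⊗ (0 ⊕ 6)) ⊗ ((9 ⊕ 6) ⊕ (7 ⊕ -4))) = 0

Expand innermost to outermost. Recall ⊕ takes the minimum of its arguments and ⊗ takes their sum. Working out the expression (((4 ⊗ 0) ⊗ (0 ⊕ 6)) ⊗ ((9 ⊕ 6) ⊕ (7 ⊕ -4))) gives 0.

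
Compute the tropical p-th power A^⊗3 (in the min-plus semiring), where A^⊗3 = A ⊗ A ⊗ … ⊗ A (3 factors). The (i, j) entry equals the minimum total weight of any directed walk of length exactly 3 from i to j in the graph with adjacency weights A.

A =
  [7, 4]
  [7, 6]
A^⊗3 =
  [17, 15]
  [18, 17]

Each entry (A^⊗3)_ij equals the minimum over all length-3 walks i = v_0 → v_1 → … → v_3 = j of Σ_t A[v_t][v_{t+1}]. For example, for (i, j) = (0, 1) we minimise over 4 possible intermediate vertex sequences; the minimum is 15, attained along the walk 0 → 1 → 0 → 1.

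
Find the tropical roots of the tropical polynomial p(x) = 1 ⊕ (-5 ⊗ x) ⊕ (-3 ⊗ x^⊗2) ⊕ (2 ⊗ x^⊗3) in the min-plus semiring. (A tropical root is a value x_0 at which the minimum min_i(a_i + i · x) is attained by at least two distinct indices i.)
Roots: {-5, -2, 6}

Each tropical root is a break point of the lower envelope of the lines y = a_i + i · x (there are 4 lines, with slopes 0, 1, ..., 3). Only the lines that attain the minimum somewhere contribute to roots; other lines are dominated. Here the surviving (envelope) indices are i = 3, i = 2, i = 1, i = 0.
Intersections between consecutive envelope lines give the roots: for adjacent envelope indices i < j the intersection is x = (a_i − a_j) / (j − i). Reading off the sorted break points: {-5, -2, 6}.
Verification: at each break x_0, at least two indices attain the minimum of min_i(a_i + i · x_0).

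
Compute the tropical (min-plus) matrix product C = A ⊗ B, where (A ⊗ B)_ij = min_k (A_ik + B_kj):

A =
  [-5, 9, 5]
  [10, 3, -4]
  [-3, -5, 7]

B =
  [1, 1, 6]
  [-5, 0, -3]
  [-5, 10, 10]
A ⊗ B =
  [-4, -4, 1]
  [-9, 3, 0]
  [-10, -5, -8]

Apply the min-plus product entry-by-entry:
  C[0][0] = min over k of (A[0][0] + B[0][0] = -5 + 1 = -4, A[0][1] + B[1][0] = 9 + -5 = 4, A[0][2] + B[2][0] = 5 + -5 = 0) = -4 (attained at k = 0)
  C[0][1] = min over k of (A[0][0] + B[0][1] = -5 + 1 = -4, A[0][1] + B[1][1] = 9 + 0 = 9, A[0][2] + B[2][1] = 5 + 10 = 15) = -4 (attained at k = 0)
  C[0][2] = min over k of (A[0][0] + B[0][2] = -5 + 6 = 1, A[0][1] + B[1][2] = 9 + -3 = 6, A[0][2] + B[2][2] = 5 + 10 = 15) = 1 (attained at k = 0)
  C[1][0] = min over k of (A[1][0] + B[0][0] = 10 + 1 = 11, A[1][1] + B[1][0] = 3 + -5 = -2, A[1][2] + B[2][0] = -4 + -5 = -9) = -9 (attained at k = 2)
  C[1][1] = min over k of (A[1][0] + B[0][1] = 10 + 1 = 11, A[1][1] + B[1][1] = 3 + 0 = 3, A[1][2] + B[2][1] = -4 + 10 = 6) = 3 (attained at k = 1)
  C[1][2] = min over k of (A[1][0] + B[0][2] = 10 + 6 = 16, A[1][1] + B[1][2] = 3 + -3 = 0, A[1][2] + B[2][2] = -4 + 10 = 6) = 0 (attained at k = 1)
  C[2][0] = min over k of (A[2][0] + B[0][0] = -3 + 1 = -2, A[2][1] + B[1][0] = -5 + -5 = -10, A[2][2] + B[2][0] = 7 + -5 = 2) = -10 (attained at k = 1)
  C[2][1] = min over k of (A[2][0] + B[0][1] = -3 + 1 = -2, A[2][1] + B[1][1] = -5 + 0 = -5, A[2][2] + B[2][1] = 7 + 10 = 17) = -5 (attained at k = 1)
  C[2][2] = min over k of (A[2][0] + B[0][2] = -3 + 6 = 3, A[2][1] + B[1][2] = -5 + -3 = -8, A[2][2] + B[2][2] = 7 + 10 = 17) = -8 (attained at k = 1)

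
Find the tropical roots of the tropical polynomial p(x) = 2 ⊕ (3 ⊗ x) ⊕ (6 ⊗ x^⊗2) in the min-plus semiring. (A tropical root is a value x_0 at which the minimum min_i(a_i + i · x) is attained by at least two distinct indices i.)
Roots: {-3, -1}

Each tropical root is a break point of the lower envelope of the lines y = a_i + i · x (there are 3 lines, with slopes 0, 1, ..., 2). Only the lines that attain the minimum somewhere contribute to roots; other lines are dominated. Here the surviving (envelope) indices are i = 2, i = 1, i = 0.
Intersections between consecutive envelope lines give the roots: for adjacent envelope indices i < j the intersection is x = (a_i − a_j) / (j − i). Reading off the sorted break points: {-3, -1}.
Verification: at each break x_0, at least two indices attain the minimum of min_i(a_i + i · x_0).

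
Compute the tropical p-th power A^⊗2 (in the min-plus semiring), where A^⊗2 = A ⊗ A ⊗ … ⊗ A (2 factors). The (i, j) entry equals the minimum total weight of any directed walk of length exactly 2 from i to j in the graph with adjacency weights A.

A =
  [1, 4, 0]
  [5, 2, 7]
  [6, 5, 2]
A^⊗2 =
  [2, 5, 1]
  [6, 4, 5]
  [7, 7, 4]

Each entry (A^⊗2)_ij equals the minimum over all length-2 walks i = v_0 → v_1 → … → v_2 = j of Σ_t A[v_t][v_{t+1}]. For example, for (i, j) = (0, 2) we minimise over 3 possible intermediate vertex sequences; the minimum is 1, attained along the walk 0 → 0 → 2.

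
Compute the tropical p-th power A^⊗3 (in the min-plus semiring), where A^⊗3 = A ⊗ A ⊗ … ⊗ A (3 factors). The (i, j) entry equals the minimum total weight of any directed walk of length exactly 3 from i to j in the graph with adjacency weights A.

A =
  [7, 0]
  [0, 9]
A^⊗3 =
  [7, 0]
  [0, 7]

Each entry (A^⊗3)_ij equals the minimum over all length-3 walks i = v_0 → v_1 → … → v_3 = j of Σ_t A[v_t][v_{t+1}]. For example, for (i, j) = (0, 1) we minimise over 4 possible intermediate vertex sequences; the minimum is 0, attained along the walk 0 → 1 → 0 → 1.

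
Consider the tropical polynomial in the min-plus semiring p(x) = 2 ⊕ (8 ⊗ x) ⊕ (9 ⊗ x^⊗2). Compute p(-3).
p(-3) = 2

A tropical monomial a ⊗ x^⊗i evaluates to a + i · x. Evaluating each term at x = -3:
  Term 0 contributes 2 + 0 · -3 = 2
  Term 1 contributes 8 + 1 · -3 = 5
  Term 2 contributes 9 + 2 · -3 = 3
p(-3) = ⊕ of these = min[2, 5, 3] = 2.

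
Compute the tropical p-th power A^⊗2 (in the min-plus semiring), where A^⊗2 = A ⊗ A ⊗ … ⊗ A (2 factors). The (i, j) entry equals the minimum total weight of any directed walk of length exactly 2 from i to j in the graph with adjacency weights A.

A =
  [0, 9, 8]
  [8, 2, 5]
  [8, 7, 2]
A^⊗2 =
  [0, 9, 8]
  [8, 4, 7]
  [8, 9, 4]

Each entry (A^⊗2)_ij equals the minimum over all length-2 walks i = v_0 → v_1 → … → v_2 = j of Σ_t A[v_t][v_{t+1}]. For example, for (i, j) = (0, 2) we minimise over 3 possible intermediate vertex sequences; the minimum is 8, attained along the walk 0 → 0 → 2.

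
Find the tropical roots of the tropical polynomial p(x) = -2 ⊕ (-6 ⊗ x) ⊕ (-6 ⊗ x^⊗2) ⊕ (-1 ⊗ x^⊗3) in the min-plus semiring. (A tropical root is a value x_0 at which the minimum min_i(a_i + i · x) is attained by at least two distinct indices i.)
Roots: {-5, 0, 4}

Each tropical root is a break point of the lower envelope of the lines y = a_i + i · x (there are 4 lines, with slopes 0, 1, ..., 3). Only the lines that attain the minimum somewhere contribute to roots; other lines are dominated. Here the surviving (envelope) indices are i = 3, i = 2, i = 1, i = 0.
Intersections between consecutive envelope lines give the roots: for adjacent envelope indices i < j the intersection is x = (a_i − a_j) / (j − i). Reading off the sorted break points: {-5, 0, 4}.
Verification: at each break x_0, at least two indices attain the minimum of min_i(a_i + i · x_0).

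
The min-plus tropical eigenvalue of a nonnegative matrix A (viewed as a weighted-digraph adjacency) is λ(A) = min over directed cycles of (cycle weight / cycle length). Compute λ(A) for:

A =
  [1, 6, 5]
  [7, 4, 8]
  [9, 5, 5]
λ(A) = 1

Enumerate directed cycles and compute their means (weight / length). Sample:
  cycle 0 → 0: weight = 1, length = 1, mean = 1/1 ≈ 1.000
  cycle 1 → 1: weight = 4, length = 1, mean = 4/1 ≈ 4.000
  cycle 2 → 2: weight = 5, length = 1, mean = 5/1 ≈ 5.000
  cycle 0 → 1 → 0: weight = 13, length = 2, mean = 13/2 ≈ 6.500
  cycle 0 → 2 → 0: weight = 14, length = 2, mean = 14/2 ≈ 7.000
  cycle 1 → 0 → 1: weight = 13, length = 2, mean = 13/2 ≈ 6.500
Minimum mean = 1.000, attained e.g. along the cycle 0 → 0 with weight 1 and length 1. So λ(A) = 1/1 = 1.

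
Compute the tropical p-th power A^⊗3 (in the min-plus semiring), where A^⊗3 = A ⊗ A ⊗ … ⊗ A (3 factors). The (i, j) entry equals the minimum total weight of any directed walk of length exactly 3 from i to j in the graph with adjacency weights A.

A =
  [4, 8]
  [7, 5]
A^⊗3 =
  [12, 16]
  [15, 15]

Each entry (A^⊗3)_ij equals the minimum over all length-3 walks i = v_0 → v_1 → … → v_3 = j of Σ_t A[v_t][v_{t+1}]. For example, for (i, j) = (0, 1) we minimise over 4 possible intermediate vertex sequences; the minimum is 16, attained along the walk 0 → 0 → 0 → 1.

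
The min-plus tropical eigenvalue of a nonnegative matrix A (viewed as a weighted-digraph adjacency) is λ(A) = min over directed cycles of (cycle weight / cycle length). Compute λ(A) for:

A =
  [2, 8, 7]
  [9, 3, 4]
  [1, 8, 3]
λ(A) = 2

Enumerate directed cycles and compute their means (weight / length). Sample:
  cycle 0 → 0: weight = 2, length = 1, mean = 2/1 ≈ 2.000
  cycle 1 → 1: weight = 3, length = 1, mean = 3/1 ≈ 3.000
  cycle 2 → 2: weight = 3, length = 1, mean = 3/1 ≈ 3.000
  cycle 0 → 1 → 0: weight = 17, length = 2, mean = 17/2 ≈ 8.500
  cycle 0 → 2 → 0: weight = 8, length = 2, mean = 8/2 ≈ 4.000
  cycle 1 → 0 → 1: weight = 17, length = 2, mean = 17/2 ≈ 8.500
Minimum mean = 2.000, attained e.g. along the cycle 0 → 0 with weight 2 and length 1. So λ(A) = 2/1 = 2.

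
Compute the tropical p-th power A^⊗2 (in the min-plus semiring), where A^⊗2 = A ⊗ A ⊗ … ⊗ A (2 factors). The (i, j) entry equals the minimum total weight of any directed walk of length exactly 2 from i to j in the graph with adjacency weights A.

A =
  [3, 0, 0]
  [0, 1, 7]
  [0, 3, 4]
A^⊗2 =
  [0, 1, 3]
  [1, 0, 0]
  [3, 0, 0]

Each entry (A^⊗2)_ij equals the minimum over all length-2 walks i = v_0 → v_1 → … → v_2 = j of Σ_t A[v_t][v_{t+1}]. For example, for (i, j) = (0, 2) we minimise over 3 possible intermediate vertex sequences; the minimum is 3, attained along the walk 0 → 0 → 2.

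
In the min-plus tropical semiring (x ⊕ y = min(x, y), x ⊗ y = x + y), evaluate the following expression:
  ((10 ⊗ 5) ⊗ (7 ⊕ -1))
((10 ⊗ 5) ⊗ (7 ⊕ -1)) = 14

Expand innermost to outermost. Recall ⊕ takes the minimum of its arguments and ⊗ takes their sum. Working out the expression ((10 ⊗ 5) ⊗ (7 ⊕ -1)) gives 14.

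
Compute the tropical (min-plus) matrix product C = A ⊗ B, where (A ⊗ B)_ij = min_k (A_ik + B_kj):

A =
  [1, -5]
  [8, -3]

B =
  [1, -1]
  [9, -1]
A ⊗ B =
  [2, -6]
  [6, -4]

Apply the min-plus product entry-by-entry:
  C[0][0] = min over k of (A[0][0] + B[0][0] = 1 + 1 = 2, A[0][1] + B[1][0] = -5 + 9 = 4) = 2 (attained at k = 0)
  C[0][1] = min over k of (A[0][0] + B[0][1] = 1 + -1 = 0, A[0][1] + B[1][1] = -5 + -1 = -6) = -6 (attained at k = 1)
  C[1][0] = min over k of (A[1][0] + B[0][0] = 8 + 1 = 9, A[1][1] + B[1][0] = -3 + 9 = 6) = 6 (attained at k = 1)
  C[1][1] = min over k of (A[1][0] + B[0][1] = 8 + -1 = 7, A[1][1] + B[1][1] = -3 + -1 = -4) = -4 (attained at k = 1)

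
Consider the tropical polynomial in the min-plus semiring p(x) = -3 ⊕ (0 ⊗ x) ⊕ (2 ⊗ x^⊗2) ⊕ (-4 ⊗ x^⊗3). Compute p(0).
p(0) = -4

A tropical monomial a ⊗ x^⊗i evaluates to a + i · x. Evaluating each term at x = 0:
  Term 0 contributes -3 + 0 · 0 = -3
  Term 1 contributes 0 + 1 · 0 = 0
  Term 2 contributes 2 + 2 · 0 = 2
  Term 3 contributes -4 + 3 · 0 = -4
p(0) = ⊕ of these = min[-3, 0, 2, -4] = -4.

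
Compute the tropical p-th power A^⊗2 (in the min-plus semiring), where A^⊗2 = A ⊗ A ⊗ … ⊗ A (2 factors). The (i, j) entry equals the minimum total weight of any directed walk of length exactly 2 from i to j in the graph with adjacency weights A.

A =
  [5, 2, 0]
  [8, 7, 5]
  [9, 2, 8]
A^⊗2 =
  [9, 2, 5]
  [13, 7, 8]
  [10, 9, 7]

Each entry (A^⊗2)_ij equals the minimum over all length-2 walks i = v_0 → v_1 → … → v_2 = j of Σ_t A[v_t][v_{t+1}]. For example, for (i, j) = (0, 2) we minimise over 3 possible intermediate vertex sequences; the minimum is 5, attained along the walk 0 → 0 → 2.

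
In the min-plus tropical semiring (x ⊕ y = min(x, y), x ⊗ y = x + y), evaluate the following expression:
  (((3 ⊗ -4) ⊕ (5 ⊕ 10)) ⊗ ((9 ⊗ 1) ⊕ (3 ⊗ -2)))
(((3 ⊗ -4) ⊕ (5 ⊕ 10)) ⊗ ((9 ⊗ 1) ⊕ (3 ⊗ -2))) = 0

Expand innermost to outermost. Recall ⊕ takes the minimum of its arguments and ⊗ takes their sum. Working out the expression (((3 ⊗ -4) ⊕ (5 ⊕ 10)) ⊗ ((9 ⊗ 1) ⊕ (3 ⊗ -2))) gives 0.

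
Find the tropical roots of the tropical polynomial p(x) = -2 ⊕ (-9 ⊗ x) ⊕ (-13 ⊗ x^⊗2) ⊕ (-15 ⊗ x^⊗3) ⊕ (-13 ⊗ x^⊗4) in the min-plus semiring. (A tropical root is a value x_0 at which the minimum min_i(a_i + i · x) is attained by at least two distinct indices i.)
Roots: {-2, 2, 4, 7}

Each tropical root is a break point of the lower envelope of the lines y = a_i + i · x (there are 5 lines, with slopes 0, 1, ..., 4). Only the lines that attain the minimum somewhere contribute to roots; other lines are dominated. Here the surviving (envelope) indices are i = 4, i = 3, i = 2, i = 1, i = 0.
Intersections between consecutive envelope lines give the roots: for adjacent envelope indices i < j the intersection is x = (a_i − a_j) / (j − i). Reading off the sorted break points: {-2, 2, 4, 7}.
Verification: at each break x_0, at least two indices attain the minimum of min_i(a_i + i · x_0).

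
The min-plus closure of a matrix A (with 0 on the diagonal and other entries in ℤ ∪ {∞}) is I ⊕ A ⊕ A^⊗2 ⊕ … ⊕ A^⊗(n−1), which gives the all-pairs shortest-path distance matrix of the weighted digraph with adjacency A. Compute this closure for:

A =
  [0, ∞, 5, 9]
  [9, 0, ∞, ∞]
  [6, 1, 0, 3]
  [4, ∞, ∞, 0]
Closure =
  [0, 6, 5, 8]
  [9, 0, 14, 17]
  [6, 1, 0, 3]
  [4, 10, 9, 0]

This is the Floyd-Warshall all-pairs shortest-path computation. For each intermediate vertex k = 0, 1, …, 3, update dist[i][j] ← min(dist[i][j], dist[i][k] + dist[k][j]). The final matrix gives, for each (i, j), the minimum total weight of any directed path from i to j (possibly empty when i = j).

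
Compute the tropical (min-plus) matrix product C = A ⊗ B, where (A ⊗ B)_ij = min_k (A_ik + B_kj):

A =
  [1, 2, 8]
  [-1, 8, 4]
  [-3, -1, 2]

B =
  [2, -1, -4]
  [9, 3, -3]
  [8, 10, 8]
A ⊗ B =
  [3, 0, -3]
  [1, -2, -5]
  [-1, -4, -7]

Apply the min-plus product entry-by-entry:
  C[0][0] = min over k of (A[0][0] + B[0][0] = 1 + 2 = 3, A[0][1] + B[1][0] = 2 + 9 = 11, A[0][2] + B[2][0] = 8 + 8 = 16) = 3 (attained at k = 0)
  C[0][1] = min over k of (A[0][0] + B[0][1] = 1 + -1 = 0, A[0][1] + B[1][1] = 2 + 3 = 5, A[0][2] + B[2][1] = 8 + 10 = 18) = 0 (attained at k = 0)
  C[0][2] = min over k of (A[0][0] + B[0][2] = 1 + -4 = -3, A[0][1] + B[1][2] = 2 + -3 = -1, A[0][2] + B[2][2] = 8 + 8 = 16) = -3 (attained at k = 0)
  C[1][0] = min over k of (A[1][0] + B[0][0] = -1 + 2 = 1, A[1][1] + B[1][0] = 8 + 9 = 17, A[1][2] + B[2][0] = 4 + 8 = 12) = 1 (attained at k = 0)
  C[1][1] = min over k of (A[1][0] + B[0][1] = -1 + -1 = -2, A[1][1] + B[1][1] = 8 + 3 = 11, A[1][2] + B[2][1] = 4 + 10 = 14) = -2 (attained at k = 0)
  C[1][2] = min over k of (A[1][0] + B[0][2] = -1 + -4 = -5, A[1][1] + B[1][2] = 8 + -3 = 5, A[1][2] + B[2][2] = 4 + 8 = 12) = -5 (attained at k = 0)
  C[2][0] = min over k of (A[2][0] + B[0][0] = -3 + 2 = -1, A[2][1] + B[1][0] = -1 + 9 = 8, A[2][2] + B[2][0] = 2 + 8 = 10) = -1 (attained at k = 0)
  C[2][1] = min over k of (A[2][0] + B[0][1] = -3 + -1 = -4, A[2][1] + B[1][1] = -1 + 3 = 2, A[2][2] + B[2][1] = 2 + 10 = 12) = -4 (attained at k = 0)
  C[2][2] = min over k of (A[2][0] + B[0][2] = -3 + -4 = -7, A[2][1] + B[1][2] = -1 + -3 = -4, A[2][2] + B[2][2] = 2 + 8 = 10) = -7 (attained at k = 0)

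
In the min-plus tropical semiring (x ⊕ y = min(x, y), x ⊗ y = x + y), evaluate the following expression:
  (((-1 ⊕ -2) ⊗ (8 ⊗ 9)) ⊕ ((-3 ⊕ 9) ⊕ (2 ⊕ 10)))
(((-1 ⊕ -2) ⊗ (8 ⊗ 9)) ⊕ ((-3 ⊕ 9) ⊕ (2 ⊕ 10))) = -3

Expand innermost to outermost. Recall ⊕ takes the minimum of its arguments and ⊗ takes their sum. Working out the expression (((-1 ⊕ -2) ⊗ (8 ⊗ 9)) ⊕ ((-3 ⊕ 9) ⊕ (2 ⊕ 10))) gives -3.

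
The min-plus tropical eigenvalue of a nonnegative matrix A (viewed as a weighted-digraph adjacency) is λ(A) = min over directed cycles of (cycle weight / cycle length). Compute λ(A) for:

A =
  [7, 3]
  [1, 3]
λ(A) = 2

Enumerate directed cycles and compute their means (weight / length). Sample:
  cycle 0 → 0: weight = 7, length = 1, mean = 7/1 ≈ 7.000
  cycle 1 → 1: weight = 3, length = 1, mean = 3/1 ≈ 3.000
  cycle 0 → 1 → 0: weight = 4, length = 2, mean = 4/2 ≈ 2.000
  cycle 1 → 0 → 1: weight = 4, length = 2, mean = 4/2 ≈ 2.000
Minimum mean = 2.000, attained e.g. along the cycle 0 → 1 → 0 with weight 4 and length 2. So λ(A) = 4/2 = 2.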